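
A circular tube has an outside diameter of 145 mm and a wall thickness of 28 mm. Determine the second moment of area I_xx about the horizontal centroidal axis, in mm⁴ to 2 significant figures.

I_xx ≈ 1.9 × 10⁷ mm⁴

Treat the section as a set of non-overlapping primitives; coordinates are from the bounding-box lower-left.
Outer circle: ⌀145, A = 16 513 mm², y = 72.5 mm, Ī = 21 699 109 mm⁴.
Bore (subtracted): ⌀89, A = 6 221 mm², y = 72.5 mm, Ī = 3 079 853 mm⁴.
By symmetry the centroid is at mid-height, ȳ = 72.5 mm.
All pieces are centred on the horizontal centroidal axis, so I = ΣĪ (holes subtracted) = 18 619 257 mm⁴.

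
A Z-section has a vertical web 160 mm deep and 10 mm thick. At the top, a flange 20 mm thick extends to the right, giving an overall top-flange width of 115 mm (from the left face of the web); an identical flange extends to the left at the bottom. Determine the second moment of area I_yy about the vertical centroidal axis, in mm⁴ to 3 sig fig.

I_yy ≈ 1.78 × 10⁷ mm⁴

Split into non-overlapping primitives; take the origin at the lower-left of the bounding box.
Web: 10 × 160, A = 1 600 mm², x = 110 mm, Ī = 13 333 mm⁴.
Top flange (beyond web): 105 × 20, A = 2 100 mm², x = 167.5 mm, Ī = 1 929 375 mm⁴.
Bottom flange (beyond web): 105 × 20, A = 2 100 mm², x = 52.5 mm, Ī = 1 929 375 mm⁴.
Centroid: x̄ = ΣA·x / ΣA = 110 mm.
Transfer each piece to the vertical centroidal axis using Ī + A·d² with d = x − 110:
  web: d = 0 mm → contributes +13 333 mm⁴
  top flange (beyond web): d = 57.5 mm → contributes +8 872 500 mm⁴
  bottom flange (beyond web): d = -57.5 mm → contributes +8 872 500 mm⁴
Total I = 17 758 333 mm⁴.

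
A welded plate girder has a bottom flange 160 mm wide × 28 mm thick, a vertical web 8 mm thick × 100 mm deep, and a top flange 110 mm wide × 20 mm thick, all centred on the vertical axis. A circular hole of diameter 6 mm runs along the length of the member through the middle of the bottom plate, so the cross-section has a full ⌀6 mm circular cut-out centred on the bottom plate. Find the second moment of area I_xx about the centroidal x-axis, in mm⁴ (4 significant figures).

Break the section into simple shapes (no overlaps), measuring from the bottom-left corner of the bounding box.
Bottom plate: 160 × 28, A = 4 480 mm², y = 14 mm, Ī = 292 693 mm⁴.
Web plate: 8 × 100, A = 800 mm², y = 78 mm, Ī = 666 667 mm⁴.
Top plate: 110 × 20, A = 2 200 mm², y = 138 mm, Ī = 73333.3 mm⁴.
Hole (subtracted): ⌀6, A = 28.2743 mm², y = 14 mm, Ī = 63.6173 mm⁴.
Centroid: ȳ = ΣA·y / ΣA = 57.4799 mm.
Transfer each piece to the centroidal x-axis using Ī + A·d² with d = y − 57.4799:
  bottom plate: d = -43.4799 mm → contributes +8 762 126 mm⁴
  web plate: d = 20.5201 mm → contributes +1 003 528 mm⁴
  top plate: d = 80.5201 mm → contributes +14 337 017 mm⁴
  hole: d = -43.4799 mm → contributes −53516.2 mm⁴
Total I = 24 049 155 mm⁴.

I_xx ≈ 2.405 × 10⁷ mm⁴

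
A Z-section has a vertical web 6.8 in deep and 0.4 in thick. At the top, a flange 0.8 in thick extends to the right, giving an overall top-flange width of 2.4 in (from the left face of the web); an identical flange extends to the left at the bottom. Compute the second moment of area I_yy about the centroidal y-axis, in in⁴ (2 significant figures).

I_yy ≈ 5.7 in⁴

Treat the section as a set of non-overlapping primitives; coordinates are from the bounding-box lower-left.
Web: 0.4 × 6.8, A = 2.72 in², x = 2.2 in, Ī = 0.03627 in⁴.
Top flange (beyond web): 2 × 0.8, A = 1.6 in², x = 3.4 in, Ī = 0.5333 in⁴.
Bottom flange (beyond web): 2 × 0.8, A = 1.6 in², x = 1 in, Ī = 0.5333 in⁴.
Centroid: x̄ = ΣA·x / ΣA = 2.2 in.
Transfer each piece to the centroidal y-axis using Ī + A·d² with d = x − 2.2:
  web: d = 0 in → contributes +0.03627 in⁴
  top flange (beyond web): d = 1.2 in → contributes +2.837 in⁴
  bottom flange (beyond web): d = -1.2 in → contributes +2.837 in⁴
Total I = 5.711 in⁴.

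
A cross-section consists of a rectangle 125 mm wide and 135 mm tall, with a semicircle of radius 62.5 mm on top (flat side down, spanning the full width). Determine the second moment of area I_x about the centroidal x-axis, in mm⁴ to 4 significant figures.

Treat the section as a set of non-overlapping primitives; coordinates are from the bounding-box lower-left.
Rectangular body: 125 × 135, A = 16 875 mm², y = 67.5 mm, Ī = 25 628 906 mm⁴.
Semicircular cap: semicircle r = 62.5, A = 6135.92 mm², y = 161.526 mm, Ī = 1 674 758 mm⁴.
Centroid: ȳ = ΣA·y / ΣA = 92.5722 mm.
Transfer each piece to the centroidal x-axis using Ī + A·d² with d = y − 92.5722:
  rectangular body: d = -25.0722 mm → contributes +36 236 816 mm⁴
  semicircular cap: d = 68.9536 mm → contributes +30 848 604 mm⁴
Total I = 67 085 420 mm⁴.

I_x ≈ 6.709 × 10⁷ mm⁴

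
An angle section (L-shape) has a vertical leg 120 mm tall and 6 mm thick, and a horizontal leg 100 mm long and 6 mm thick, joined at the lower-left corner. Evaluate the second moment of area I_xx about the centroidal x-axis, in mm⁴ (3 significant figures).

I_xx ≈ 1.89 × 10⁶ mm⁴

Decompose the section into non-overlapping parts with the origin at the bottom-left of its bounding rectangle.
Vertical leg: 6 × 120, A = 720 mm², y = 60 mm, Ī = 864 000 mm⁴.
Horizontal leg (remainder): 94 × 6, A = 564 mm², y = 3 mm, Ī = 1 692 mm⁴.
Centroid: ȳ = ΣA·y / ΣA = 34.963 mm.
Transfer each piece to the centroidal x-axis using Ī + A·d² with d = y − 34.963:
  vertical leg: d = 25.037 mm → contributes +1 315 347 mm⁴
  horizontal leg (remainder): d = -31.963 mm → contributes +577 879 mm⁴
Total I = 1 893 226 mm⁴.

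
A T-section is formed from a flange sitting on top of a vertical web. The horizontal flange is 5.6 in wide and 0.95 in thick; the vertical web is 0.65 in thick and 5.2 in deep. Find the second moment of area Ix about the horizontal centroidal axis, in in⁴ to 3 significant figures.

Ix ≈ 27.6 in⁴

Break the section into simple shapes (no overlaps), measuring from the bottom-left corner of the bounding box.
Flange: 5.6 × 0.95, A = 5.32 in², y = 5.675 in, Ī = 0.40011 in⁴.
Web: 0.65 × 5.2, A = 3.38 in², y = 2.6 in, Ī = 7.6163 in⁴.
Centroid: ȳ = ΣA·y / ΣA = 4.4803 in.
Transfer each piece to the horizontal centroidal axis using Ī + A·d² with d = y − 4.4803:
  flange: d = 1.1947 in → contributes +7.9928 in⁴
  web: d = -1.8803 in → contributes +19.567 in⁴
Total I = 27.56 in⁴.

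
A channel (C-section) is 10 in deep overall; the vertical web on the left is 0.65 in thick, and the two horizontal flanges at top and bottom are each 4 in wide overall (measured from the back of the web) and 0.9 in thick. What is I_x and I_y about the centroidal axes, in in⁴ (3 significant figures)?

I_x ≈ 179 in⁴, I_y ≈ 18.4 in⁴

Decompose the section into non-overlapping parts with the origin at the bottom-left of its bounding rectangle.
Web: 0.65 × 10, A = 6.5 in², y = 5 in, Ī = 54.167 in⁴.
Top flange (beyond web): 3.35 × 0.9, A = 3.015 in², y = 9.55 in, Ī = 0.20351 in⁴.
Bottom flange (beyond web): 3.35 × 0.9, A = 3.015 in², y = 0.45 in, Ī = 0.20351 in⁴.
By symmetry the centroid is at mid-height, ȳ = 5 in.
Transfer each piece to the centroidal x-axis using Ī + A·d² with d = y − 5:
  web: d = 0 in → contributes +54.167 in⁴
  top flange (beyond web): d = 4.55 in → contributes +62.622 in⁴
  bottom flange (beyond web): d = -4.55 in → contributes +62.622 in⁴
Total I = 179.41 in⁴.
For the y-axis: x̄ = 1.2875 in.
Repeating about the centroidal y-axis gives I_y = 18.381 in⁴.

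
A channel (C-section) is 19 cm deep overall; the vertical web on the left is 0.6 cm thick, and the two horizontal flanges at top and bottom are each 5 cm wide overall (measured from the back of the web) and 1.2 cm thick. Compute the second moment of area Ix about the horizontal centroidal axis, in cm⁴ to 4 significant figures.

Decompose the section into non-overlapping parts with the origin at the bottom-left of its bounding rectangle.
Web: 0.6 × 19, A = 11.4 cm², y = 9.5 cm, Ī = 342.95 cm⁴.
Top flange (beyond web): 4.4 × 1.2, A = 5.28 cm², y = 18.4 cm, Ī = 0.6336 cm⁴.
Bottom flange (beyond web): 4.4 × 1.2, A = 5.28 cm², y = 0.6 cm, Ī = 0.6336 cm⁴.
By symmetry the centroid is at mid-height, ȳ = 9.5 cm.
Transfer each piece to the horizontal centroidal axis using Ī + A·d² with d = y − 9.5:
  web: d = 0 cm → contributes +342.95 cm⁴
  top flange (beyond web): d = 8.9 cm → contributes +418.862 cm⁴
  bottom flange (beyond web): d = -8.9 cm → contributes +418.862 cm⁴
Total I = 1180.67 cm⁴.

Ix ≈ 1181 cm⁴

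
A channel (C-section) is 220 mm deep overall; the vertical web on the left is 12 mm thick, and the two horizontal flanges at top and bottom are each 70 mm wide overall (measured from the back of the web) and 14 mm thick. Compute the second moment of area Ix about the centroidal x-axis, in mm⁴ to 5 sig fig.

Break the section into simple shapes (no overlaps), measuring from the bottom-left corner of the bounding box.
Web: 12 × 220, A = 2 640 mm², y = 110 mm, Ī = 10 648 000 mm⁴.
Top flange (beyond web): 58 × 14, A = 812 mm², y = 213 mm, Ī = 13262.67 mm⁴.
Bottom flange (beyond web): 58 × 14, A = 812 mm², y = 7 mm, Ī = 13262.67 mm⁴.
By symmetry the centroid is at mid-height, ȳ = 110 mm.
Transfer each piece to the centroidal x-axis using Ī + A·d² with d = y − 110:
  web: d = 0 mm → contributes +10 648 000 mm⁴
  top flange (beyond web): d = 103 mm → contributes +8 627 771 mm⁴
  bottom flange (beyond web): d = -103 mm → contributes +8 627 771 mm⁴
Total I = 27 903 541 mm⁴.

Ix ≈ 2.7904 × 10⁷ mm⁴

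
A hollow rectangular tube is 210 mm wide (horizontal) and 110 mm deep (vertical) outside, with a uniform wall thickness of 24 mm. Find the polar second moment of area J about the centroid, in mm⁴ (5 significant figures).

Decompose the section into non-overlapping parts with the origin at the bottom-left of its bounding rectangle.
Outer rectangle: 210 × 110, A = 23 100 mm², y = 55 mm, Ī = 23 292 500 mm⁴.
Inner void (subtracted): 162 × 62, A = 10 044 mm², y = 55 mm, Ī = 3 217 428 mm⁴.
By symmetry the centroid is at mid-height, ȳ = 55 mm.
All pieces are centred on the centroidal x-axis, so I = ΣĪ (holes subtracted) = 20 075 072 mm⁴.
Repeating about the centroidal y-axis gives I_y = 62 926 272 mm⁴.
Polar second moment: J = I_x + I_y = 83 001 344 mm⁴.

J ≈ 8.3001 × 10⁷ mm⁴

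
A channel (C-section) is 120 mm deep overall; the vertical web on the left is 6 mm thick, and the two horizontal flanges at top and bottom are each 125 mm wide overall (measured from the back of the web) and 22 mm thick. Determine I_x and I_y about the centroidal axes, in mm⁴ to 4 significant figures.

Break the section into simple shapes (no overlaps), measuring from the bottom-left corner of the bounding box.
Web: 6 × 120, A = 720 mm², y = 60 mm, Ī = 864 000 mm⁴.
Top flange (beyond web): 119 × 22, A = 2 618 mm², y = 109 mm, Ī = 105 593 mm⁴.
Bottom flange (beyond web): 119 × 22, A = 2 618 mm², y = 11 mm, Ī = 105 593 mm⁴.
By symmetry the centroid is at mid-height, ȳ = 60 mm.
Transfer each piece to the centroidal x-axis using Ī + A·d² with d = y − 60:
  web: d = 0 mm → contributes +864 000 mm⁴
  top flange (beyond web): d = 49 mm → contributes +6 391 411 mm⁴
  bottom flange (beyond web): d = -49 mm → contributes +6 391 411 mm⁴
Total I = 13 646 821 mm⁴.
For the y-axis: x̄ = 57.9446 mm.
Repeating about the centroidal y-axis gives I_y = 8 653 583 mm⁴.

I_x ≈ 1.365 × 10⁷ mm⁴, I_y ≈ 8.654 × 10⁶ mm⁴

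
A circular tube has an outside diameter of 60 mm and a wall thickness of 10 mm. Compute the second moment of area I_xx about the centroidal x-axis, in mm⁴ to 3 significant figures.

Decompose the section into non-overlapping parts with the origin at the bottom-left of its bounding rectangle.
Outer circle: ⌀60, A = 2827.4 mm², y = 30 mm, Ī = 636 173 mm⁴.
Bore (subtracted): ⌀40, A = 1256.6 mm², y = 30 mm, Ī = 125 664 mm⁴.
By symmetry the centroid is at mid-height, ȳ = 30 mm.
All pieces are centred on the centroidal x-axis, so I = ΣĪ (holes subtracted) = 510 509 mm⁴.

I_xx ≈ 5.11 × 10⁵ mm⁴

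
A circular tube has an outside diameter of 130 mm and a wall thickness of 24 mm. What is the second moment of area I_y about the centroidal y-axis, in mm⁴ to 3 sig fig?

Split into non-overlapping primitives; take the origin at the lower-left of the bounding box.
Outer circle: ⌀130, A = 13 273 mm², x = 65 mm, Ī = 14 019 848 mm⁴.
Bore (subtracted): ⌀82, A = 5 281 mm², x = 65 mm, Ī = 2 219 347 mm⁴.
By symmetry the centroid is at mid-width, x̄ = 65 mm.
All pieces are centred on the centroidal y-axis, so I = ΣĪ (holes subtracted) = 11 800 501 mm⁴.

I_y ≈ 1.18 × 10⁷ mm⁴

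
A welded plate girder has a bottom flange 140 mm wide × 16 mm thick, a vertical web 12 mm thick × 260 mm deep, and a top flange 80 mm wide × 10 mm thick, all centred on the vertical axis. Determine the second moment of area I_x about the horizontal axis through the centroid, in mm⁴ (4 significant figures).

Break the section into simple shapes (no overlaps), measuring from the bottom-left corner of the bounding box.
Bottom plate: 140 × 16, A = 2 240 mm², y = 8 mm, Ī = 47786.7 mm⁴.
Web plate: 12 × 260, A = 3 120 mm², y = 146 mm, Ī = 17 576 000 mm⁴.
Top plate: 80 × 10, A = 800 mm², y = 281 mm, Ī = 6666.67 mm⁴.
Centroid: ȳ = ΣA·y / ΣA = 113.351 mm.
Transfer each piece to the horizontal axis through the centroid using Ī + A·d² with d = y − 113.351:
  bottom plate: d = -105.351 mm → contributes +24 909 008 mm⁴
  web plate: d = 32.6494 mm → contributes +20 901 858 mm⁴
  top plate: d = 167.649 mm → contributes +22 491 710 mm⁴
Total I = 68 302 576 mm⁴.

I_x ≈ 6.830 × 10⁷ mm⁴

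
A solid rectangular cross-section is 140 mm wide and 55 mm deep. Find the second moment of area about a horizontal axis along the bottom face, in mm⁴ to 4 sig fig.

I_base ≈ 7.764 × 10⁶ mm⁴

The section: 140 × 55, A = 7 700 mm², y = 27.5 mm, Ī = 1 941 042 mm⁴.
Transfer it to a horizontal axis along the bottom face using Ī + A·d² with d = y − 0:
  the section: d = 27.5 mm → contributes +7 764 167 mm⁴
Total I = 7 764 167 mm⁴.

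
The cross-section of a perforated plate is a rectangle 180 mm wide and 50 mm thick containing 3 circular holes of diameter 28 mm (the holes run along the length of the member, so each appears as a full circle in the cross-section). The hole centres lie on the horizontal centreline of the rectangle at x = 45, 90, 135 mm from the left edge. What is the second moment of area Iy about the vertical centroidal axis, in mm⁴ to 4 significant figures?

Break the section into simple shapes (no overlaps), measuring from the bottom-left corner of the bounding box.
Plate: 180 × 50, A = 9 000 mm², x = 90 mm, Ī = 24 300 000 mm⁴.
Hole 1 (subtracted): ⌀28, A = 615.752 mm², x = 45 mm, Ī = 30171.9 mm⁴.
Hole 2 (subtracted): ⌀28, A = 615.752 mm², x = 90 mm, Ī = 30171.9 mm⁴.
Hole 3 (subtracted): ⌀28, A = 615.752 mm², x = 135 mm, Ī = 30171.9 mm⁴.
By symmetry the centroid is at mid-width, x̄ = 90 mm.
Transfer each piece to the vertical centroidal axis using Ī + A·d² with d = x − 90:
  plate: d = 0 mm → contributes +24 300 000 mm⁴
  hole 1: d = -45 mm → contributes −1 277 070 mm⁴
  hole 2: d = 0 mm → contributes −30171.9 mm⁴
  hole 3: d = 45 mm → contributes −1 277 070 mm⁴
Total I = 21 715 688 mm⁴.

Iy ≈ 2.172 × 10⁷ mm⁴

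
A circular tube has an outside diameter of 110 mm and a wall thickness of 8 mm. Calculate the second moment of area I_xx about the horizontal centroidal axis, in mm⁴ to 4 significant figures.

I_xx ≈ 3.354 × 10⁶ mm⁴

Break the section into simple shapes (no overlaps), measuring from the bottom-left corner of the bounding box.
Outer circle: ⌀110, A = 9503.32 mm², y = 55 mm, Ī = 7 186 884 mm⁴.
Bore (subtracted): ⌀94, A = 6939.78 mm², y = 55 mm, Ī = 3 832 492 mm⁴.
By symmetry the centroid is at mid-height, ȳ = 55 mm.
All pieces are centred on the horizontal centroidal axis, so I = ΣĪ (holes subtracted) = 3 354 392 mm⁴.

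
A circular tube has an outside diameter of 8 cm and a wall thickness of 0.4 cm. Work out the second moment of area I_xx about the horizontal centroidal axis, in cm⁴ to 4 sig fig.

Split into non-overlapping primitives; take the origin at the lower-left of the bounding box.
Outer circle: ⌀8, A = 50.2655 cm², y = 4 cm, Ī = 201.062 cm⁴.
Bore (subtracted): ⌀7.2, A = 40.715 cm², y = 4 cm, Ī = 131.917 cm⁴.
By symmetry the centroid is at mid-height, ȳ = 4 cm.
All pieces are centred on the horizontal centroidal axis, so I = ΣĪ (holes subtracted) = 69.1452 cm⁴.

I_xx ≈ 69.15 cm⁴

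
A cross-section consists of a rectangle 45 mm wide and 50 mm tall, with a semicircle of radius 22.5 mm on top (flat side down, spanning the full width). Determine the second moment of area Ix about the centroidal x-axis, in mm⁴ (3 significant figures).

Break the section into simple shapes (no overlaps), measuring from the bottom-left corner of the bounding box.
Rectangular body: 45 × 50, A = 2 250 mm², y = 25 mm, Ī = 468 750 mm⁴.
Semicircular cap: semicircle r = 22.5, A = 795.22 mm², y = 59.549 mm, Ī = 28 130 mm⁴.
Centroid: ȳ = ΣA·y / ΣA = 34.022 mm.
Transfer each piece to the centroidal x-axis using Ī + A·d² with d = y − 34.022:
  rectangular body: d = -9.0221 mm → contributes +651 895 mm⁴
  semicircular cap: d = 25.527 mm → contributes +546 323 mm⁴
Total I = 1 198 218 mm⁴.

Ix ≈ 1.20 × 10⁶ mm⁴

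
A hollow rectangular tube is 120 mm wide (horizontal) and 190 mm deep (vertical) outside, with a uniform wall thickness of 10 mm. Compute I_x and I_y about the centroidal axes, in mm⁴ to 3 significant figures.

Decompose the section into non-overlapping parts with the origin at the bottom-left of its bounding rectangle.
Outer rectangle: 120 × 190, A = 22 800 mm², y = 95 mm, Ī = 68 590 000 mm⁴.
Inner void (subtracted): 100 × 170, A = 17 000 mm², y = 95 mm, Ī = 40 941 667 mm⁴.
By symmetry the centroid is at mid-height, ȳ = 95 mm.
All pieces are centred on the centroidal x-axis, so I = ΣĪ (holes subtracted) = 27 648 333 mm⁴.
Repeating about the centroidal y-axis gives I_y = 13 193 333 mm⁴.

I_x ≈ 2.76 × 10⁷ mm⁴, I_y ≈ 1.32 × 10⁷ mm⁴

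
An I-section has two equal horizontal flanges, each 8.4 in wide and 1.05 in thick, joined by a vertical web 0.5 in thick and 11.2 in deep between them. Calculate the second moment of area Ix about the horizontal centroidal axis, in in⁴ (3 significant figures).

Ix ≈ 722 in⁴

Break the section into simple shapes (no overlaps), measuring from the bottom-left corner of the bounding box.
Bottom flange: 8.4 × 1.05, A = 8.82 in², y = 0.525 in, Ī = 0.81034 in⁴.
Web: 0.5 × 11.2, A = 5.6 in², y = 6.65 in, Ī = 58.539 in⁴.
Top flange: 8.4 × 1.05, A = 8.82 in², y = 12.775 in, Ī = 0.81034 in⁴.
By symmetry the centroid is at mid-height, ȳ = 6.65 in.
Transfer each piece to the horizontal centroidal axis using Ī + A·d² with d = y − 6.65:
  bottom flange: d = -6.125 in → contributes +331.7 in⁴
  web: d = 0 in → contributes +58.539 in⁴
  top flange: d = 6.125 in → contributes +331.7 in⁴
Total I = 721.93 in⁴.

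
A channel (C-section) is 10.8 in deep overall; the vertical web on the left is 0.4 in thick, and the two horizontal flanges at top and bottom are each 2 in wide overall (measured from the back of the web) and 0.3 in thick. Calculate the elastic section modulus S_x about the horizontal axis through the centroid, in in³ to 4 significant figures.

Treat the section as a set of non-overlapping primitives; coordinates are from the bounding-box lower-left.
Web: 0.4 × 10.8, A = 4.32 in², y = 5.4 in, Ī = 41.9904 in⁴.
Top flange (beyond web): 1.6 × 0.3, A = 0.48 in², y = 10.65 in, Ī = 0.0036 in⁴.
Bottom flange (beyond web): 1.6 × 0.3, A = 0.48 in², y = 0.15 in, Ī = 0.0036 in⁴.
By symmetry the centroid is at mid-height, ȳ = 5.4 in.
Transfer each piece to the horizontal axis through the centroid using Ī + A·d² with d = y − 5.4:
  web: d = 0 in → contributes +41.9904 in⁴
  top flange (beyond web): d = 5.25 in → contributes +13.2336 in⁴
  bottom flange (beyond web): d = -5.25 in → contributes +13.2336 in⁴
Total I = 68.4576 in⁴.
Extreme fibre distance c = 5.4 in; S = I/c = 12.6773 in³.

S_x ≈ 12.68 in³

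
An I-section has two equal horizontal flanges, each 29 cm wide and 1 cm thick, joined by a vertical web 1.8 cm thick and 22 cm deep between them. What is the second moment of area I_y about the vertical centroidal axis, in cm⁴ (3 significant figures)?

Break the section into simple shapes (no overlaps), measuring from the bottom-left corner of the bounding box.
Bottom flange: 29 × 1, A = 29 cm², x = 14.5 cm, Ī = 2032.4 cm⁴.
Web: 1.8 × 22, A = 39.6 cm², x = 14.5 cm, Ī = 10.692 cm⁴.
Top flange: 29 × 1, A = 29 cm², x = 14.5 cm, Ī = 2032.4 cm⁴.
By symmetry the centroid is at mid-width, x̄ = 14.5 cm.
All pieces are centred on the vertical centroidal axis, so I = ΣĪ = 4075.5 cm⁴.

I_y ≈ 4080 cm⁴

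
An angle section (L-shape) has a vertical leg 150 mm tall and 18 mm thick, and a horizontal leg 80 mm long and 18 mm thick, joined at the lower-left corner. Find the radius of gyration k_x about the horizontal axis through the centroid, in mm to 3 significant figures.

k_x ≈ 47.3 mm

Split into non-overlapping primitives; take the origin at the lower-left of the bounding box.
Vertical leg: 18 × 150, A = 2 700 mm², y = 75 mm, Ī = 5 062 500 mm⁴.
Horizontal leg (remainder): 62 × 18, A = 1 116 mm², y = 9 mm, Ī = 30 132 mm⁴.
Centroid: ȳ = ΣA·y / ΣA = 55.698 mm.
Transfer each piece to the horizontal axis through the centroid using Ī + A·d² with d = y − 55.698:
  vertical leg: d = 19.302 mm → contributes +6 068 420 mm⁴
  horizontal leg (remainder): d = -46.698 mm → contributes +2 463 809 mm⁴
Total I = 8 532 228 mm⁴.
Radius of gyration: k = √(I/A) = √(8 532 228 / 3 816) = 47.285 mm.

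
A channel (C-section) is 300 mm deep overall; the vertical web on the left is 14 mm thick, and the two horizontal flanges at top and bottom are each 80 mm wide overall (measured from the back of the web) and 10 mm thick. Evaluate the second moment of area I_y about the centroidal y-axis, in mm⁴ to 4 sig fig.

Decompose the section into non-overlapping parts with the origin at the bottom-left of its bounding rectangle.
Web: 14 × 300, A = 4 200 mm², x = 7 mm, Ī = 68 600 mm⁴.
Top flange (beyond web): 66 × 10, A = 660 mm², x = 47 mm, Ī = 239 580 mm⁴.
Bottom flange (beyond web): 66 × 10, A = 660 mm², x = 47 mm, Ī = 239 580 mm⁴.
Centroid: x̄ = ΣA·x / ΣA = 16.5652 mm.
Transfer each piece to the centroidal y-axis using Ī + A·d² with d = x − 16.5652:
  web: d = -9.56522 mm → contributes +452 872 mm⁴
  top flange (beyond web): d = 30.4348 mm → contributes +850 922 mm⁴
  bottom flange (beyond web): d = 30.4348 mm → contributes +850 922 mm⁴
Total I = 2 154 717 mm⁴.

I_y ≈ 2.155 × 10⁶ mm⁴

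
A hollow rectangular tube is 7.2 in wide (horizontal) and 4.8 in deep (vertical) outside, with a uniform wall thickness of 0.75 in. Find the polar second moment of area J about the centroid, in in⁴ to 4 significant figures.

Break the section into simple shapes (no overlaps), measuring from the bottom-left corner of the bounding box.
Outer rectangle: 7.2 × 4.8, A = 34.56 in², y = 2.4 in, Ī = 66.3552 in⁴.
Inner void (subtracted): 5.7 × 3.3, A = 18.81 in², y = 2.4 in, Ī = 17.0701 in⁴.
By symmetry the centroid is at mid-height, ȳ = 2.4 in.
All pieces are centred on the centroidal x-axis, so I = ΣĪ (holes subtracted) = 49.2851 in⁴.
Repeating about the centroidal y-axis gives I_y = 98.3711 in⁴.
Polar second moment: J = I_x + I_y = 147.656 in⁴.

J ≈ 147.7 in⁴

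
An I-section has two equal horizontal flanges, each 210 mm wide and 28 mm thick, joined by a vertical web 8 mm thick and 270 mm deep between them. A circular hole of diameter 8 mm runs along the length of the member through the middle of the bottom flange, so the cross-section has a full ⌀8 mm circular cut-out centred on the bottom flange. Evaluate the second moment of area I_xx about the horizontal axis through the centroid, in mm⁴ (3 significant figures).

I_xx ≈ 2.74 × 10⁸ mm⁴

Decompose the section into non-overlapping parts with the origin at the bottom-left of its bounding rectangle.
Bottom flange: 210 × 28, A = 5 880 mm², y = 14 mm, Ī = 384 160 mm⁴.
Web: 8 × 270, A = 2 160 mm², y = 163 mm, Ī = 13 122 000 mm⁴.
Top flange: 210 × 28, A = 5 880 mm², y = 312 mm, Ī = 384 160 mm⁴.
Hole (subtracted): ⌀8, A = 50.265 mm², y = 14 mm, Ī = 201.06 mm⁴.
Centroid: ȳ = ΣA·y / ΣA = 163.54 mm.
Transfer each piece to the horizontal axis through the centroid using Ī + A·d² with d = y − 163.54:
  bottom flange: d = -149.54 mm → contributes +131 873 952 mm⁴
  web: d = -0.53999 mm → contributes +13 122 630 mm⁴
  top flange: d = 148.46 mm → contributes +129 981 558 mm⁴
  hole: d = -149.54 mm → contributes −1 124 248 mm⁴
Total I = 273 853 891 mm⁴.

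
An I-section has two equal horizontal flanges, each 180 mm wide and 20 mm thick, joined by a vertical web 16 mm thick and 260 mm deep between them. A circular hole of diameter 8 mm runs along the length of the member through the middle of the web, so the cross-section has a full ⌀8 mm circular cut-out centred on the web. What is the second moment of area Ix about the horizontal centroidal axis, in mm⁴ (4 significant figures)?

Treat the section as a set of non-overlapping primitives; coordinates are from the bounding-box lower-left.
Bottom flange: 180 × 20, A = 3 600 mm², y = 10 mm, Ī = 120 000 mm⁴.
Web: 16 × 260, A = 4 160 mm², y = 150 mm, Ī = 23 434 667 mm⁴.
Top flange: 180 × 20, A = 3 600 mm², y = 290 mm, Ī = 120 000 mm⁴.
Hole (subtracted): ⌀8, A = 50.2655 mm², y = 150 mm, Ī = 201.062 mm⁴.
By symmetry the centroid is at mid-height, ȳ = 150 mm.
Transfer each piece to the horizontal centroidal axis using Ī + A·d² with d = y − 150:
  bottom flange: d = -140 mm → contributes +70 680 000 mm⁴
  web: d = 0 mm → contributes +23 434 667 mm⁴
  top flange: d = 140 mm → contributes +70 680 000 mm⁴
  hole: d = 0 mm → contributes −201.062 mm⁴
Total I = 164 794 466 mm⁴.

Ix ≈ 1.648 × 10⁸ mm⁴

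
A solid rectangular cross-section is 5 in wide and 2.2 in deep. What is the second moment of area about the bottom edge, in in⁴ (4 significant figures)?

The section: 5 × 2.2, A = 11 in², y = 1.1 in, Ī = 4.43667 in⁴.
Transfer it to the base of the section using Ī + A·d² with d = y − 0:
  the section: d = 1.1 in → contributes +17.7467 in⁴
Total I = 17.7467 in⁴.

I_base ≈ 17.75 in⁴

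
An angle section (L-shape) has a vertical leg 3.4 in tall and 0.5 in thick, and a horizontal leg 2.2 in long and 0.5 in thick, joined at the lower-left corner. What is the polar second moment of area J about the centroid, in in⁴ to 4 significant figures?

Split into non-overlapping primitives; take the origin at the lower-left of the bounding box.
Vertical leg: 0.5 × 3.4, A = 1.7 in², y = 1.7 in, Ī = 1.63767 in⁴.
Horizontal leg (remainder): 1.7 × 0.5, A = 0.85 in², y = 0.25 in, Ī = 0.0177083 in⁴.
Centroid: ȳ = ΣA·y / ΣA = 1.21667 in.
Transfer each piece to the centroidal x-axis using Ī + A·d² with d = y − 1.21667:
  vertical leg: d = 0.483333 in → contributes +2.03481 in⁴
  horizontal leg (remainder): d = -0.966667 in → contributes +0.811986 in⁴
Total I = 2.84679 in⁴.
For the y-axis: x̄ = 0.616667 in.
Repeating about the centroidal y-axis gives I_y = 0.925792 in⁴.
Polar second moment: J = I_x + I_y = 3.77258 in⁴.

J ≈ 3.773 in⁴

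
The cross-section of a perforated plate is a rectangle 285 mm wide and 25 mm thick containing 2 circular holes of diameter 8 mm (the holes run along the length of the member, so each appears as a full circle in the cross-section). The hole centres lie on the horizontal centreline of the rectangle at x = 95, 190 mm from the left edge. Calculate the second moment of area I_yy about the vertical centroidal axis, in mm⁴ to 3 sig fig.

I_yy ≈ 4.80 × 10⁷ mm⁴

Treat the section as a set of non-overlapping primitives; coordinates are from the bounding-box lower-left.
Plate: 285 × 25, A = 7 125 mm², x = 142.5 mm, Ī = 48 227 344 mm⁴.
Hole 1 (subtracted): ⌀8, A = 50.265 mm², x = 95 mm, Ī = 201.06 mm⁴.
Hole 2 (subtracted): ⌀8, A = 50.265 mm², x = 190 mm, Ī = 201.06 mm⁴.
By symmetry the centroid is at mid-width, x̄ = 142.5 mm.
Transfer each piece to the vertical centroidal axis using Ī + A·d² with d = x − 142.5:
  plate: d = 0 mm → contributes +48 227 344 mm⁴
  hole 1: d = -47.5 mm → contributes −113 613 mm⁴
  hole 2: d = 47.5 mm → contributes −113 613 mm⁴
Total I = 48 000 119 mm⁴.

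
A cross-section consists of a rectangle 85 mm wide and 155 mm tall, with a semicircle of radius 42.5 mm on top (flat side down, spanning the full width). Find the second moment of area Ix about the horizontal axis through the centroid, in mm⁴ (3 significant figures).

Ix ≈ 4.80 × 10⁷ mm⁴

Split into non-overlapping primitives; take the origin at the lower-left of the bounding box.
Rectangular body: 85 × 155, A = 13 175 mm², y = 77.5 mm, Ī = 26 377 448 mm⁴.
Semicircular cap: semicircle r = 42.5, A = 2837.3 mm², y = 173.04 mm, Ī = 358 086 mm⁴.
Centroid: ȳ = ΣA·y / ΣA = 94.429 mm.
Transfer each piece to the horizontal axis through the centroid using Ī + A·d² with d = y − 94.429:
  rectangular body: d = -16.929 mm → contributes +30 153 080 mm⁴
  semicircular cap: d = 78.609 mm → contributes +17 890 532 mm⁴
Total I = 48 043 612 mm⁴.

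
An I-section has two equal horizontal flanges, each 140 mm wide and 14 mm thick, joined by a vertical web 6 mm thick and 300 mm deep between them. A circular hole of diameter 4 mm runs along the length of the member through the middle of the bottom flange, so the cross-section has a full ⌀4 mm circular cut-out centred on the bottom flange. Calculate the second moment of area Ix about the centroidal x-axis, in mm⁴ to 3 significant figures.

Split into non-overlapping primitives; take the origin at the lower-left of the bounding box.
Bottom flange: 140 × 14, A = 1 960 mm², y = 7 mm, Ī = 32 013 mm⁴.
Web: 6 × 300, A = 1 800 mm², y = 164 mm, Ī = 13 500 000 mm⁴.
Top flange: 140 × 14, A = 1 960 mm², y = 321 mm, Ī = 32 013 mm⁴.
Hole (subtracted): ⌀4, A = 12.566 mm², y = 7 mm, Ī = 12.566 mm⁴.
Centroid: ȳ = ΣA·y / ΣA = 164.35 mm.
Transfer each piece to the centroidal x-axis using Ī + A·d² with d = y − 164.35:
  bottom flange: d = -157.35 mm → contributes +48 557 030 mm⁴
  web: d = -0.34568 mm → contributes +13 500 215 mm⁴
  top flange: d = 156.65 mm → contributes +48 131 545 mm⁴
  hole: d = -157.35 mm → contributes −311 127 mm⁴
Total I = 109 877 664 mm⁴.

Ix ≈ 1.10 × 10⁸ mm⁴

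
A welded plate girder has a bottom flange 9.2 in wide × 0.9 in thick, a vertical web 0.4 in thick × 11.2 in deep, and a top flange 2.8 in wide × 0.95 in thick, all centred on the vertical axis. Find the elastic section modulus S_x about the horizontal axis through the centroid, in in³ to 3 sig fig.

Break the section into simple shapes (no overlaps), measuring from the bottom-left corner of the bounding box.
Bottom plate: 9.2 × 0.9, A = 8.28 in², y = 0.45 in, Ī = 0.5589 in⁴.
Web plate: 0.4 × 11.2, A = 4.48 in², y = 6.5 in, Ī = 46.831 in⁴.
Top plate: 2.8 × 0.95, A = 2.66 in², y = 12.575 in, Ī = 0.20005 in⁴.
Centroid: ȳ = ΣA·y / ΣA = 4.2993 in.
Transfer each piece to the horizontal axis through the centroid using Ī + A·d² with d = y − 4.2993:
  bottom plate: d = -3.8493 in → contributes +123.25 in⁴
  web plate: d = 2.2007 in → contributes +68.528 in⁴
  top plate: d = 8.2757 in → contributes +182.38 in⁴
Total I = 374.15 in⁴.
Extreme fibre distance c = 8.7507 in; S = I/c = 42.757 in³.

S_x ≈ 42.8 in³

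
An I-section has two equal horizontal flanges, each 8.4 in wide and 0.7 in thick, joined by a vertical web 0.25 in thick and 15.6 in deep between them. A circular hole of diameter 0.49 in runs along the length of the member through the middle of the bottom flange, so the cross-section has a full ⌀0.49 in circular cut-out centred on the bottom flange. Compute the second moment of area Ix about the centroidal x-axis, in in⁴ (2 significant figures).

Ix ≈ 850 in⁴

Treat the section as a set of non-overlapping primitives; coordinates are from the bounding-box lower-left.
Bottom flange: 8.4 × 0.7, A = 5.88 in², y = 0.35 in, Ī = 0.2401 in⁴.
Web: 0.25 × 15.6, A = 3.9 in², y = 8.5 in, Ī = 79.09 in⁴.
Top flange: 8.4 × 0.7, A = 5.88 in², y = 16.65 in, Ī = 0.2401 in⁴.
Hole (subtracted): ⌀0.49, A = 0.1886 in², y = 0.35 in, Ī = 0.00283 in⁴.
Centroid: ȳ = ΣA·y / ΣA = 8.599 in.
Transfer each piece to the centroidal x-axis using Ī + A·d² with d = y − 8.599:
  bottom flange: d = -8.249 in → contributes +400.4 in⁴
  web: d = -0.09934 in → contributes +79.13 in⁴
  top flange: d = 8.051 in → contributes +381.3 in⁴
  hole: d = -8.249 in → contributes −12.84 in⁴
Total I = 848 in⁴.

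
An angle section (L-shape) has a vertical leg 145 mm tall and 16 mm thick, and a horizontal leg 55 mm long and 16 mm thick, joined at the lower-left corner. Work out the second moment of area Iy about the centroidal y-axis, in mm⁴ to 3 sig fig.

Split into non-overlapping primitives; take the origin at the lower-left of the bounding box.
Vertical leg: 16 × 145, A = 2 320 mm², x = 8 mm, Ī = 49 493 mm⁴.
Horizontal leg (remainder): 39 × 16, A = 624 mm², x = 35.5 mm, Ī = 79 092 mm⁴.
Centroid: x̄ = ΣA·x / ΣA = 13.829 mm.
Transfer each piece to the centroidal y-axis using Ī + A·d² with d = x − 13.829:
  vertical leg: d = -5.8288 mm → contributes +128 315 mm⁴
  horizontal leg (remainder): d = 21.671 mm → contributes +372 148 mm⁴
Total I = 500 463 mm⁴.

Iy ≈ 5.00 × 10⁵ mm⁴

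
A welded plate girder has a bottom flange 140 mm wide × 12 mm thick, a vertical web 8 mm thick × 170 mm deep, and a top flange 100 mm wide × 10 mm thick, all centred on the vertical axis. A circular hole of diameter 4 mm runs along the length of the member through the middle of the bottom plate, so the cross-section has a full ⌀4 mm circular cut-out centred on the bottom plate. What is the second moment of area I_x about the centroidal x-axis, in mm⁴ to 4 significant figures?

Decompose the section into non-overlapping parts with the origin at the bottom-left of its bounding rectangle.
Bottom plate: 140 × 12, A = 1 680 mm², y = 6 mm, Ī = 20 160 mm⁴.
Web plate: 8 × 170, A = 1 360 mm², y = 97 mm, Ī = 3 275 333 mm⁴.
Top plate: 100 × 10, A = 1 000 mm², y = 187 mm, Ī = 8333.33 mm⁴.
Hole (subtracted): ⌀4, A = 12.5664 mm², y = 6 mm, Ī = 12.5664 mm⁴.
Centroid: ȳ = ΣA·y / ΣA = 81.671 mm.
Transfer each piece to the centroidal x-axis using Ī + A·d² with d = y − 81.671:
  bottom plate: d = -75.671 mm → contributes +9 640 013 mm⁴
  web plate: d = 15.329 mm → contributes +3 594 903 mm⁴
  top plate: d = 105.329 mm → contributes +11 102 528 mm⁴
  hole: d = -75.671 mm → contributes −71968.9 mm⁴
Total I = 24 265 475 mm⁴.

I_x ≈ 2.427 × 10⁷ mm⁴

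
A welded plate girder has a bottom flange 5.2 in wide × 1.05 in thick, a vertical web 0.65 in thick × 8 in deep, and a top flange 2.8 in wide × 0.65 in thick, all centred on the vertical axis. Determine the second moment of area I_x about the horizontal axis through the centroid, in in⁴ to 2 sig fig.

I_x ≈ 150 in⁴

Decompose the section into non-overlapping parts with the origin at the bottom-left of its bounding rectangle.
Bottom plate: 5.2 × 1.05, A = 5.46 in², y = 0.525 in, Ī = 0.5016 in⁴.
Web plate: 0.65 × 8, A = 5.2 in², y = 5.05 in, Ī = 27.73 in⁴.
Top plate: 2.8 × 0.65, A = 1.82 in², y = 9.375 in, Ī = 0.06408 in⁴.
Centroid: ȳ = ΣA·y / ΣA = 3.701 in.
Transfer each piece to the horizontal axis through the centroid using Ī + A·d² with d = y − 3.701:
  bottom plate: d = -3.176 in → contributes +55.58 in⁴
  web plate: d = 1.349 in → contributes +37.2 in⁴
  top plate: d = 5.674 in → contributes +58.66 in⁴
Total I = 151.4 in⁴.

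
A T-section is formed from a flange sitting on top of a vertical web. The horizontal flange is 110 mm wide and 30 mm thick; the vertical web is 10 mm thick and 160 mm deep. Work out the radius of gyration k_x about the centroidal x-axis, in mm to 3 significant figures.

Break the section into simple shapes (no overlaps), measuring from the bottom-left corner of the bounding box.
Flange: 110 × 30, A = 3 300 mm², y = 175 mm, Ī = 247 500 mm⁴.
Web: 10 × 160, A = 1 600 mm², y = 80 mm, Ī = 3 413 333 mm⁴.
Centroid: ȳ = ΣA·y / ΣA = 143.98 mm.
Transfer each piece to the centroidal x-axis using Ī + A·d² with d = y − 143.98:
  flange: d = 31.02 mm → contributes +3 422 977 mm⁴
  web: d = -63.98 mm → contributes +9 962 754 mm⁴
Total I = 13 385 731 mm⁴.
Radius of gyration: k = √(I/A) = √(13 385 731 / 4 900) = 52.266 mm.

k_x ≈ 52.3 mm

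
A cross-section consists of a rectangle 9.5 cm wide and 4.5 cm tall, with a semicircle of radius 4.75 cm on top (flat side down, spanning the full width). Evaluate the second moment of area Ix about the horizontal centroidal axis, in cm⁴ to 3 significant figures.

Decompose the section into non-overlapping parts with the origin at the bottom-left of its bounding rectangle.
Rectangular body: 9.5 × 4.5, A = 42.75 cm², y = 2.25 cm, Ī = 72.141 cm⁴.
Semicircular cap: semicircle r = 4.75, A = 35.441 cm², y = 6.516 cm, Ī = 55.874 cm⁴.
Centroid: ȳ = ΣA·y / ΣA = 4.1836 cm.
Transfer each piece to the horizontal centroidal axis using Ī + A·d² with d = y − 4.1836:
  rectangular body: d = -1.9336 cm → contributes +231.97 cm⁴
  semicircular cap: d = 2.3324 cm → contributes +248.67 cm⁴
Total I = 480.64 cm⁴.

Ix ≈ 481 cm⁴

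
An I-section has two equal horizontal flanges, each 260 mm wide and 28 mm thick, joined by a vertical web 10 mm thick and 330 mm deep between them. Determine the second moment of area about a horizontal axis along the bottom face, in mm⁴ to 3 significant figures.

Split into non-overlapping primitives; take the origin at the lower-left of the bounding box.
Bottom flange: 260 × 28, A = 7 280 mm², y = 14 mm, Ī = 475 627 mm⁴.
Web: 10 × 330, A = 3 300 mm², y = 193 mm, Ī = 29 947 500 mm⁴.
Top flange: 260 × 28, A = 7 280 mm², y = 372 mm, Ī = 475 627 mm⁴.
Transfer each piece to the base of the section using Ī + A·d² with d = y − 0:
  bottom flange: d = 14 mm → contributes +1 902 507 mm⁴
  web: d = 193 mm → contributes +152 869 200 mm⁴
  top flange: d = 372 mm → contributes +1 007 911 147 mm⁴
Total I = 1 162 682 853 mm⁴.

I_base ≈ 1.16 × 10⁹ mm⁴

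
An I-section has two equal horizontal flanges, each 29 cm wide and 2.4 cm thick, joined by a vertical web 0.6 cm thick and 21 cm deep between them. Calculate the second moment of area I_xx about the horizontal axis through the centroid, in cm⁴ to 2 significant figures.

I_xx ≈ 2.0 × 10⁴ cm⁴

Split into non-overlapping primitives; take the origin at the lower-left of the bounding box.
Bottom flange: 29 × 2.4, A = 69.6 cm², y = 1.2 cm, Ī = 33.41 cm⁴.
Web: 0.6 × 21, A = 12.6 cm², y = 12.9 cm, Ī = 463.1 cm⁴.
Top flange: 29 × 2.4, A = 69.6 cm², y = 24.6 cm, Ī = 33.41 cm⁴.
By symmetry the centroid is at mid-height, ȳ = 12.9 cm.
Transfer each piece to the horizontal axis through the centroid using Ī + A·d² with d = y − 12.9:
  bottom flange: d = -11.7 cm → contributes +9 561 cm⁴
  web: d = 0 cm → contributes +463.1 cm⁴
  top flange: d = 11.7 cm → contributes +9 561 cm⁴
Total I = 19 585 cm⁴.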